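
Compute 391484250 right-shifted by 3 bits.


0b10111010101011001001101011010 >> 3 = 0b10111010101011001001101011 = 48935531

48935531


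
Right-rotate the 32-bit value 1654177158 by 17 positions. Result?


Rotate 0b1100010100110001011110110000110 right by 17 (32-bit) = 0b1011110110000110011000101001100 = 1589850444

1589850444


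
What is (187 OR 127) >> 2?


Step 1: 187 | 127 = 255
Step 2: 255 >> 2 = 63

63


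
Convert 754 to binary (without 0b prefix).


754 = 1011110010 in binary

1011110010


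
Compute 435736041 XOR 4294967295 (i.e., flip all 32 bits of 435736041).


435736041 ^ 4294967295 = 3859231254

3859231254


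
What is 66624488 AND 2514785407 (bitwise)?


0b11111110001001101111101000 & 0b10010101111001001001010001111111 = 0b1111000001001000001101000 = 31494248

31494248


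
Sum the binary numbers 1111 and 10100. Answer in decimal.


1111 + 10100 = 100011 = 35

35


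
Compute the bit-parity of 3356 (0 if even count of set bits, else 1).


0b110100011100 has 6 ones => parity 0

0


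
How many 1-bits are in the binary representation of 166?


0b10100110 has 4 set bits

4


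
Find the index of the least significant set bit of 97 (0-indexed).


0b1100001. Lowest set bit at position 0

0


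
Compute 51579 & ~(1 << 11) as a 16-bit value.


51579 & ~(1 << 11) = 49531

49531


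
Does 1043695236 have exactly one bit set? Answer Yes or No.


0b111110001101011000011010000100. Multiple bits set => No

No


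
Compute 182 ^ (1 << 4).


182 ^ (1 << 4) = 182 ^ 16 = 166

166


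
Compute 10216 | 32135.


0b10011111101000 | 0b111110110000111 = 0b111111111101111 = 32751

32751


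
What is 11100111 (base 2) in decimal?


11100111 in decimal = 231

231


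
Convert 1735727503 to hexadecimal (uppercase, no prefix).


1735727503 = 6775198F hex

6775198F


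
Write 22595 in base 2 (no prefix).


22595 = 101100001000011 in binary

101100001000011


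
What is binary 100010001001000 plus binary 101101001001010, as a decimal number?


100010001001000 + 101101001001010 = 1001111010010010 = 40594

40594


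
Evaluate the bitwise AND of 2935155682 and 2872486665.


0b10101110111100101110101111100010 & 0b10101011001101101010101100001001 = 0b10101010001100101010101100000000 = 2855447296

2855447296


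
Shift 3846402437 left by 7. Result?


0b11100101010000110111000110000101 << 7 = 0b111001010100001101110001100001010000000 = 492339511936

492339511936


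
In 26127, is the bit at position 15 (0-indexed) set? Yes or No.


0b110011000001111, bit 15 = 0. No

No


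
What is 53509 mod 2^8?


53509 & 255 = 5

5


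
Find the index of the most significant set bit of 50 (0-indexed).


0b110010. Highest set bit at position 5

5


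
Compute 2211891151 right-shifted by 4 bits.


0b10000011110101101100011111001111 >> 4 = 0b1000001111010110110001111100 = 138243196

138243196


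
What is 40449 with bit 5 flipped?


40449 ^ (1 << 5) = 40449 ^ 32 = 40481

40481


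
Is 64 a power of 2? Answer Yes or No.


0b1000000. Only one bit set => Yes

Yes


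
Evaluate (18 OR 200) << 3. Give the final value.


Step 1: 18 | 200 = 218
Step 2: 218 << 3 = 1744

1744


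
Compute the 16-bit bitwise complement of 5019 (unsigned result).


~0b1001110011011 = 0b1110110001100100 = 60516 (16-bit unsigned)

60516


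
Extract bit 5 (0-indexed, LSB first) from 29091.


0b111000110100011, position 5 = 1

1


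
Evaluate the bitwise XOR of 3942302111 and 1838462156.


0b11101010111110101100000110011111 ^ 0b1101101100101001011010011001100 = 0b10000111011011100111010101010011 = 2272163155

2272163155


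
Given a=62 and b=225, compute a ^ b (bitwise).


62 ^ 225 = 223

223


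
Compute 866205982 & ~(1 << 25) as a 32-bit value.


866205982 & ~(1 << 25) = 832651550

832651550


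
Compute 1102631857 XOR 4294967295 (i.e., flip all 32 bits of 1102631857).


1102631857 ^ 4294967295 = 3192335438

3192335438


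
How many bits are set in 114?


0b1110010 has 4 set bits

4


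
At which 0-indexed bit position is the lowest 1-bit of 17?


0b10001. Lowest set bit at position 0

0


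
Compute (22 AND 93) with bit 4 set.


Step 1: 22 & 93 = 20
Step 2: 20 | (1 << 4) = 20 | 16 = 20

20


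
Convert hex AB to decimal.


AB hex = 171 decimal

171


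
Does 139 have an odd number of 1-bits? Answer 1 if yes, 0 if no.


0b10001011 has 4 ones => parity 0

0


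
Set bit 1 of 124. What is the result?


124 | (1 << 1) = 124 | 2 = 126

126


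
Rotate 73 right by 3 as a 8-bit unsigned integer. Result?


Rotate 0b1001001 right by 3 (8-bit) = 0b101001 = 41

41


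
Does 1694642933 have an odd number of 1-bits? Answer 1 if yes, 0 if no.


0b1100101000000100011001011110101 has 14 ones => parity 0

0


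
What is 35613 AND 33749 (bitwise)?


0b1000101100011101 & 0b1000001111010101 = 0b1000001100010101 = 33557

33557


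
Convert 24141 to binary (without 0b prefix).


24141 = 101111001001101 in binary

101111001001101


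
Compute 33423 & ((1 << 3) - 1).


33423 & 7 = 7

7


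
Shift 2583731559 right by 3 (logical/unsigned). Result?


0b10011010000000001001110101100111 >> 3 = 0b10011010000000001001110101100 = 322966444

322966444


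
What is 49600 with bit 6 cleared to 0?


49600 & ~(1 << 6) = 49536

49536


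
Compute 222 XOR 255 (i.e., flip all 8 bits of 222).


222 ^ 255 = 33

33


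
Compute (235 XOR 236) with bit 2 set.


Step 1: 235 ^ 236 = 7
Step 2: 7 | (1 << 2) = 7 | 4 = 7

7


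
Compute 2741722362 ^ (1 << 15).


2741722362 ^ (1 << 15) = 2741722362 ^ 32768 = 2741755130

2741755130


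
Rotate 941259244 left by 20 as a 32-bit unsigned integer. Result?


Rotate 0b111000000110100111100111101100 left by 20 (32-bit) = 0b10011110110000111000000110100111 = 2663612839

2663612839


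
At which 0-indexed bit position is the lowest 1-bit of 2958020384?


0b10110000010011111100111100100000. Lowest set bit at position 5

5


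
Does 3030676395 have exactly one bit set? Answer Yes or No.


0b10110100101001000111001110101011. Multiple bits set => No

No


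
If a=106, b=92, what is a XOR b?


106 ^ 92 = 54

54


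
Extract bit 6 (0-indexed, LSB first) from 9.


0b1001, position 6 = 0

0


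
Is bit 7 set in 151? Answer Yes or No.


0b10010111, bit 7 = 1. Yes

Yes


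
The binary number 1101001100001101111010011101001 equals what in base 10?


1101001100001101111010011101001 in decimal = 1770452201

1770452201


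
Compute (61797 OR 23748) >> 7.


Step 1: 61797 | 23748 = 64997
Step 2: 64997 >> 7 = 507

507


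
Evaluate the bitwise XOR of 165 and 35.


0b10100101 ^ 0b100011 = 0b10000110 = 134

134


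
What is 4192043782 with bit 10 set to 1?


4192043782 | (1 << 10) = 4192043782 | 1024 = 4192044806

4192044806


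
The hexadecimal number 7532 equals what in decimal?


7532 hex = 30002 decimal

30002


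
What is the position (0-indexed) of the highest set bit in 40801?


0b1001111101100001. Highest set bit at position 15

15


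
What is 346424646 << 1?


0b10100101001100000010101000110 << 1 = 0b101001010011000000101010001100 = 692849292

692849292


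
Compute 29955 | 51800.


0b111010100000011 | 0b1100101001011000 = 0b1111111101011011 = 65371

65371


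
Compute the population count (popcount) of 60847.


0b1110110110101111 has 12 set bits

12


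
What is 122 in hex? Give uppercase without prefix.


122 = 7A hex

7A


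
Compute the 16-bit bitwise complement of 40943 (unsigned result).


~0b1001111111101111 = 0b110000000010000 = 24592 (16-bit unsigned)

24592


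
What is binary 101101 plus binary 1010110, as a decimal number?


101101 + 1010110 = 10000011 = 131

131


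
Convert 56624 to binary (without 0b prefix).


56624 = 1101110100110000 in binary

1101110100110000


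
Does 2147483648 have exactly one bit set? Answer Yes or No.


0b10000000000000000000000000000000. Only one bit set => Yes

Yes


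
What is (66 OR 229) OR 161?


Step 1: 66 | 229 = 231
Step 2: 231 | 161 = 231

231


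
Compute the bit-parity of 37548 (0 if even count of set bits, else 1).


0b1001001010101100 has 7 ones => parity 1

1


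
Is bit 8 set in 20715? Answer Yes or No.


0b101000011101011, bit 8 = 0. No

No


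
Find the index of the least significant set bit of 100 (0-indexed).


0b1100100. Lowest set bit at position 2

2


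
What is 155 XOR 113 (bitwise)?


0b10011011 ^ 0b1110001 = 0b11101010 = 234

234


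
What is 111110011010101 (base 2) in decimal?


111110011010101 in decimal = 31957

31957


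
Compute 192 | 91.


0b11000000 | 0b1011011 = 0b11011011 = 219

219


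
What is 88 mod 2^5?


88 & 31 = 24

24


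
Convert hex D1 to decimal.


D1 hex = 209 decimal

209


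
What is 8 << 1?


0b1000 << 1 = 0b10000 = 16

16


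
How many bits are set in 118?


0b1110110 has 5 set bits

5


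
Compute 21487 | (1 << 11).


21487 | (1 << 11) = 21487 | 2048 = 23535

23535


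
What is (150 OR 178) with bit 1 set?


Step 1: 150 | 178 = 182
Step 2: 182 | (1 << 1) = 182 | 2 = 182

182


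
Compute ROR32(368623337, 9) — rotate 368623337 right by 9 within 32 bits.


Rotate 0b10101111110001011111011101001 right by 9 (32-bit) = 0b1110100100010101111110001011111 = 1955265631

1955265631


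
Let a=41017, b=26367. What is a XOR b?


41017 ^ 26367 = 50886

50886


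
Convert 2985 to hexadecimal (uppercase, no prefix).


2985 = BA9 hex

BA9


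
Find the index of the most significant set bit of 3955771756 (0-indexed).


0b11101011110010000100100101101100. Highest set bit at position 31

31


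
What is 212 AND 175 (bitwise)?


0b11010100 & 0b10101111 = 0b10000100 = 132

132


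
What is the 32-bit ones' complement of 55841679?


55841679 ^ 4294967295 = 4239125616

4239125616


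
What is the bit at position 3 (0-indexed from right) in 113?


0b1110001, position 3 = 0

0


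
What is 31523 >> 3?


0b111101100100011 >> 3 = 0b111101100100 = 3940

3940


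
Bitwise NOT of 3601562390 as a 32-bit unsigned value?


~0b11010110101010110111101100010110 = 0b101001010101001000010011101001 = 693404905 (32-bit unsigned)

693404905


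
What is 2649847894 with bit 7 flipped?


2649847894 ^ (1 << 7) = 2649847894 ^ 128 = 2649848022

2649848022


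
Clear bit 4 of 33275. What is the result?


33275 & ~(1 << 4) = 33259

33259


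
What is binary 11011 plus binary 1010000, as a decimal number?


11011 + 1010000 = 1101011 = 107

107


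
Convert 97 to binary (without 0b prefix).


97 = 1100001 in binary

1100001


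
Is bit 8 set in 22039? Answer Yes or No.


0b101011000010111, bit 8 = 0. No

No


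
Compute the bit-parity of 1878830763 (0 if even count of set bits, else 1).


0b1101111111111001010111010101011 has 22 ones => parity 0

0


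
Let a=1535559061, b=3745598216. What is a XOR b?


1535559061 ^ 3745598216 = 2227670685

2227670685


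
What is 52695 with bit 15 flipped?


52695 ^ (1 << 15) = 52695 ^ 32768 = 19927

19927


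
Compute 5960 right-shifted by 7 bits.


0b1011101001000 >> 7 = 0b101110 = 46

46


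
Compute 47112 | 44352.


0b1011100000001000 | 0b1010110101000000 = 0b1011110101001000 = 48456

48456


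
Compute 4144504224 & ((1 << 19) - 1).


4144504224 & 524287 = 7584

7584


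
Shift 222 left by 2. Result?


0b11011110 << 2 = 0b1101111000 = 888

888


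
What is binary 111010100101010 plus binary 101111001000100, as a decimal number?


111010100101010 + 101111001000100 = 1101001101101110 = 54126

54126


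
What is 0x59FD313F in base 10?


59FD313F hex = 1509765439 decimal

1509765439


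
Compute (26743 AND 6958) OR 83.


Step 1: 26743 & 6958 = 2086
Step 2: 2086 | 83 = 2167

2167


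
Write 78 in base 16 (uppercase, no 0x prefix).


78 = 4E hex

4E


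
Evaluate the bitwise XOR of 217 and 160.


0b11011001 ^ 0b10100000 = 0b1111001 = 121

121


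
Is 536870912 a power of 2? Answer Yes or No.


0b100000000000000000000000000000. Only one bit set => Yes

Yes


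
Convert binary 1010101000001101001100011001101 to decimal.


1010101000001101001100011001101 in decimal = 1426495693

1426495693


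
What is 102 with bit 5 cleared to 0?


102 & ~(1 << 5) = 70

70


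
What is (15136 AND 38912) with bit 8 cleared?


Step 1: 15136 & 38912 = 6144
Step 2: 6144 & ~(1 << 8) = 6144

6144


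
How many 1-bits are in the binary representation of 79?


0b1001111 has 5 set bits

5


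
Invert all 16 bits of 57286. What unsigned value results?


57286 ^ 65535 = 8249

8249


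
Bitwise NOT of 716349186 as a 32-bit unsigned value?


~0b101010101100101001111100000010 = 0b11010101010011010110000011111101 = 3578618109 (32-bit unsigned)

3578618109


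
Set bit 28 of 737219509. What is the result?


737219509 | (1 << 28) = 737219509 | 268435456 = 1005654965

1005654965


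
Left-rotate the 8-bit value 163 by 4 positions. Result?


Rotate 0b10100011 left by 4 (8-bit) = 0b111010 = 58

58


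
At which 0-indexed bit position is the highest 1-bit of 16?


0b10000. Highest set bit at position 4

4


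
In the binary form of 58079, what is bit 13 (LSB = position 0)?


0b1110001011011111, position 13 = 1

1


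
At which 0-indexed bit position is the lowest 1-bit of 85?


0b1010101. Lowest set bit at position 0

0


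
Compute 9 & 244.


0b1001 & 0b11110100 = 0b0 = 0

0


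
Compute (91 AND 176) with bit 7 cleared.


Step 1: 91 & 176 = 16
Step 2: 16 & ~(1 << 7) = 16

16


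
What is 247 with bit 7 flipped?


247 ^ (1 << 7) = 247 ^ 128 = 119

119


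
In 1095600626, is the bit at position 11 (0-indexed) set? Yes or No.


0b1000001010011011000100111110010, bit 11 = 1. Yes

Yes


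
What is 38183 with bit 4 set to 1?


38183 | (1 << 4) = 38183 | 16 = 38199

38199


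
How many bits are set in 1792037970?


0b1101010110100000101010001010010 has 13 set bits

13


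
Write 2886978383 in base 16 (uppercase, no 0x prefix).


2886978383 = AC13CB4F hex

AC13CB4F


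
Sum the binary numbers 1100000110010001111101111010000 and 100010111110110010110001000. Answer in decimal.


1100000110010001111101111010000 + 100010111110110010110001000 = 1100101001010000110000101011000 = 1697145176

1697145176


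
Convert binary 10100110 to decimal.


10100110 in decimal = 166

166


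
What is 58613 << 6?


0b1110010011110101 << 6 = 0b1110010011110101000000 = 3751232

3751232


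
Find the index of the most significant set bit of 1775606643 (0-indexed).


0b1101001110101011001101101110011. Highest set bit at position 30

30


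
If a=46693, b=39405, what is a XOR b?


46693 ^ 39405 = 12168

12168


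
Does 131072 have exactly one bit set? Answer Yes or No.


0b100000000000000000. Only one bit set => Yes

Yes


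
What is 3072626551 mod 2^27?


3072626551 & 134217727 = 119836535

119836535


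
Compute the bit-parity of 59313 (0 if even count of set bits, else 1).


0b1110011110110001 has 10 ones => parity 0

0


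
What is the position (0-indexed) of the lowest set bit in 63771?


0b1111100100011011. Lowest set bit at position 0

0


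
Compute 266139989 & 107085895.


0b1111110111001111100101010101 & 0b110011000100000000001000111 = 0b110010000000000000001000101 = 104857669

104857669


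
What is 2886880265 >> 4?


0b10101100000100100100110000001001 >> 4 = 0b1010110000010010010011000000 = 180430016

180430016


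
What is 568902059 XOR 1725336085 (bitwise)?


0b100001111010001100000110101011 ^ 0b1100110110101101000101000010101 = 0b1000111001111100100101110111110 = 1195264958

1195264958


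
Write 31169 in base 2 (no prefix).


31169 = 111100111000001 in binary

111100111000001


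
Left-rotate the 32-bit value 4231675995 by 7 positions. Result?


Rotate 0b11111100001110100100000001011011 left by 7 (32-bit) = 0b11101001000000010110111111110 = 488648190

488648190


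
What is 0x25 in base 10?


25 hex = 37 decimal

37


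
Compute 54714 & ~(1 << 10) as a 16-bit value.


54714 & ~(1 << 10) = 53690

53690


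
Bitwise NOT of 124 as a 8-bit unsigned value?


~0b1111100 = 0b10000011 = 131 (8-bit unsigned)

131


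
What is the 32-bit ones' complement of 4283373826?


4283373826 ^ 4294967295 = 11593469

11593469


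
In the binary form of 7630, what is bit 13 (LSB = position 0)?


0b1110111001110, position 13 = 0

0


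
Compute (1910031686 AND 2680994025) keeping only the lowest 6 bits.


Step 1: 1910031686 & 2680994025 = 298352704
Step 2: 298352704 & 63 = 0

0


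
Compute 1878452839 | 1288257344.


0b1101111111101101110101001100111 | 0b1001100110010010011111101000000 = 0b1101111111111111111111101100111 = 1879048039

1879048039


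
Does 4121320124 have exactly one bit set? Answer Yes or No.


0b11110101101001100101101010111100. Multiple bits set => No

No


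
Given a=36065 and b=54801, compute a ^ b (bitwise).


36065 ^ 54801 = 23280

23280


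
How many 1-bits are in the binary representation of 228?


0b11100100 has 4 set bits

4


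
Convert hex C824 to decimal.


C824 hex = 51236 decimal

51236


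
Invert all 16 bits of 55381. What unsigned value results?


55381 ^ 65535 = 10154

10154


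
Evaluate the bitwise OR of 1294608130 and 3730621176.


0b1001101001010100010011100000010 | 0b11011110010111001100001011111000 = 0b11011111011111101110011111111010 = 3749636090

3749636090


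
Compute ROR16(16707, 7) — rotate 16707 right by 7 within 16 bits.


Rotate 0b100000101000011 right by 7 (16-bit) = 0b1000011010000010 = 34434

34434


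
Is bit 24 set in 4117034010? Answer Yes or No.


0b11110101011001001111010000011010, bit 24 = 1. Yes

Yes


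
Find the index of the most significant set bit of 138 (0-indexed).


0b10001010. Highest set bit at position 7

7


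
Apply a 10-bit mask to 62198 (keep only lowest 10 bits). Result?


62198 & 1023 = 758

758


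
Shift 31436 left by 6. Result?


0b111101011001100 << 6 = 0b111101011001100000000 = 2011904

2011904


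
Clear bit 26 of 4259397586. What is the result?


4259397586 & ~(1 << 26) = 4192288722

4192288722


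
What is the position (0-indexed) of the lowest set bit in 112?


0b1110000. Lowest set bit at position 4

4


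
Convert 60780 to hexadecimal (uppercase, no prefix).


60780 = ED6C hex

ED6C


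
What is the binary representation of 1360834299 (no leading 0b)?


1360834299 = 1010001000111001010111011111011 in binary

1010001000111001010111011111011


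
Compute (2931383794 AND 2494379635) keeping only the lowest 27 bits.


Step 1: 2931383794 & 2494379635 = 2225673330
Step 2: 2225673330 & 134217727 = 78189682

78189682


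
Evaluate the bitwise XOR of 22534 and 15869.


0b101100000000110 ^ 0b11110111111101 = 0b110010111111011 = 26107

26107


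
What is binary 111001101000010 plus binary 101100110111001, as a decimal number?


111001101000010 + 101100110111001 = 1100110011111011 = 52475

52475


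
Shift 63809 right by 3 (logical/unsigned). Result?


0b1111100101000001 >> 3 = 0b1111100101000 = 7976

7976


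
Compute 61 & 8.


0b111101 & 0b1000 = 0b1000 = 8

8


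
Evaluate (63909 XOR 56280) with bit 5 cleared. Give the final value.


Step 1: 63909 ^ 56280 = 8829
Step 2: 8829 & ~(1 << 5) = 8797

8797


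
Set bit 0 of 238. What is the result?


238 | (1 << 0) = 238 | 1 = 239

239


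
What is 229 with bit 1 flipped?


229 ^ (1 << 1) = 229 ^ 2 = 231

231


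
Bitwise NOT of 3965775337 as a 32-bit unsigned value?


~0b11101100011000001110110111101001 = 0b10011100111110001001000010110 = 329191958 (32-bit unsigned)

329191958


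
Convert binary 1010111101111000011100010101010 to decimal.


1010111101111000011100010101010 in decimal = 1471953066

1471953066


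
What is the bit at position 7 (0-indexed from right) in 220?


0b11011100, position 7 = 1

1


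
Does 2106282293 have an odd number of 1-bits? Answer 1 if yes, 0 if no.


0b1111101100010110101000100110101 has 17 ones => parity 1

1


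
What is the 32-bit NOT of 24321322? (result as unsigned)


~0b1011100110001110100101010 = 0b11111110100011001110001011010101 = 4270645973 (32-bit unsigned)

4270645973


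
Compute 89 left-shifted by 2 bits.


0b1011001 << 2 = 0b101100100 = 356

356


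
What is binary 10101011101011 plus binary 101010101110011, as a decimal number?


10101011101011 + 101010101110011 = 1000000001011110 = 32862

32862


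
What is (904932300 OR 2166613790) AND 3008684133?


Step 1: 904932300 | 2166613790 = 3052662750
Step 2: 3052662750 & 3008684133 = 2974867524

2974867524


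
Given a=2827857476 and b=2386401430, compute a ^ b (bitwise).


2827857476 ^ 2386401430 = 649082578

649082578


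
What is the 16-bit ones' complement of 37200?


37200 ^ 65535 = 28335

28335


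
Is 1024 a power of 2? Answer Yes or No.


0b10000000000. Only one bit set => Yes

Yes


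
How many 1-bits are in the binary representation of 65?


0b1000001 has 2 set bits

2


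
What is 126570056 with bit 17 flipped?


126570056 ^ (1 << 17) = 126570056 ^ 131072 = 126438984

126438984


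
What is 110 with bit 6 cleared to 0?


110 & ~(1 << 6) = 46

46


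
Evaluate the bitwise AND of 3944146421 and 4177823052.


0b11101011000101101110010111110101 & 0b11111001000001001000010101001100 = 0b11101001000001001000010101000100 = 3909387588

3909387588


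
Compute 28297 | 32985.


0b110111010001001 | 0b1000000011011001 = 0b1110111011011001 = 61145

61145


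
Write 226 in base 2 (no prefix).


226 = 11100010 in binary

11100010


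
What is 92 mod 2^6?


92 & 63 = 28

28


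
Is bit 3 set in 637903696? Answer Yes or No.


0b100110000001011010001101010000, bit 3 = 0. No

No


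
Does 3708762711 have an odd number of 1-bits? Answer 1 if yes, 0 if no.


0b11011101000011110011101001010111 has 19 ones => parity 1

1


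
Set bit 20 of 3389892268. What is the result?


3389892268 | (1 << 20) = 3389892268 | 1048576 = 3390940844

3390940844


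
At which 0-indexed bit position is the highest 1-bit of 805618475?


0b110000000001001100001100101011. Highest set bit at position 29

29


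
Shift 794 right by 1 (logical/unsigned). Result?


0b1100011010 >> 1 = 0b110001101 = 397

397


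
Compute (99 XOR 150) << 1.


Step 1: 99 ^ 150 = 245
Step 2: 245 << 1 = 490

490


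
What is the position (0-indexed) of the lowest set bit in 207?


0b11001111. Lowest set bit at position 0

0


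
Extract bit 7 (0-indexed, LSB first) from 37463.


0b1001001001010111, position 7 = 0

0


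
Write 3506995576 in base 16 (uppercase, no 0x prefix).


3506995576 = D1088178 hex

D1088178


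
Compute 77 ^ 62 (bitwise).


0b1001101 ^ 0b111110 = 0b1110011 = 115

115


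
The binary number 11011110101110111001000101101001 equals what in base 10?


11011110101110111001000101101001 in decimal = 3736834409

3736834409


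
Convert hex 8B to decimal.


8B hex = 139 decimal

139


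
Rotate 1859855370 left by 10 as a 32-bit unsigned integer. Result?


Rotate 0b1101110110110110010010000001010 left by 10 (32-bit) = 0b1101100100100000010100110111011 = 1821387195

1821387195


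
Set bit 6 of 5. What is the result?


5 | (1 << 6) = 5 | 64 = 69

69


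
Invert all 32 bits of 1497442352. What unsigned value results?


1497442352 ^ 4294967295 = 2797524943

2797524943


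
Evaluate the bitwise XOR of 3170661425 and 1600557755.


0b10111100111111000111010000110001 ^ 0b1011111011001101001001010111011 = 0b11100011100110101110011010001010 = 3818579594

3818579594


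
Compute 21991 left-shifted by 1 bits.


0b101010111100111 << 1 = 0b1010101111001110 = 43982

43982


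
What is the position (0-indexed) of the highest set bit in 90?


0b1011010. Highest set bit at position 6

6


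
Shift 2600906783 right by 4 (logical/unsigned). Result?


0b10011011000001101011000000011111 >> 4 = 0b1001101100000110101100000001 = 162556673

162556673


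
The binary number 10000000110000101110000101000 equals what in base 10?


10000000110000101110000101000 in decimal = 270031912

270031912


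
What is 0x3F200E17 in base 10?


3F200E17 hex = 1059065367 decimal

1059065367


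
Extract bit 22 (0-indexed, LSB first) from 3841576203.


0b11100100111110011100110100001011, position 22 = 1

1


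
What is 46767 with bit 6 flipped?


46767 ^ (1 << 6) = 46767 ^ 64 = 46831

46831


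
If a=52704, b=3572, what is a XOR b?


52704 ^ 3572 = 49172

49172


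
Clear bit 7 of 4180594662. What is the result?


4180594662 & ~(1 << 7) = 4180594534

4180594534


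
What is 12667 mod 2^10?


12667 & 1023 = 379

379


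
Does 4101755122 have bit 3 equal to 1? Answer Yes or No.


0b11110100011110111101000011110010, bit 3 = 0. No

No


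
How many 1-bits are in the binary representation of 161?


0b10100001 has 3 set bits

3


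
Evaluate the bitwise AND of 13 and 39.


0b1101 & 0b100111 = 0b101 = 5

5


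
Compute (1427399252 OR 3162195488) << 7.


Step 1: 1427399252 | 3162195488 = 4252984948
Step 2: 4252984948 << 7 = 544382073344

544382073344


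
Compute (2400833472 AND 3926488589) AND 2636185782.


Step 1: 2400833472 & 3926488589 = 2315863552
Step 2: 2315863552 & 2636185782 = 2281766912

2281766912


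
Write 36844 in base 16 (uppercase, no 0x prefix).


36844 = 8FEC hex

8FEC


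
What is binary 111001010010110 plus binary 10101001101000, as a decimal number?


111001010010110 + 10101001101000 = 1001110011111110 = 40190

40190


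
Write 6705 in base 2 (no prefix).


6705 = 1101000110001 in binary

1101000110001


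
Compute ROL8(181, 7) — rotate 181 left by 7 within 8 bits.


Rotate 0b10110101 left by 7 (8-bit) = 0b11011010 = 218

218


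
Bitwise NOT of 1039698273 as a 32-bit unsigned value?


~0b111101111110001000100101100001 = 0b11000010000001110111011010011110 = 3255269022 (32-bit unsigned)

3255269022


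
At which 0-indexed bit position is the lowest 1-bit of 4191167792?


0b11111001110100000010010100110000. Lowest set bit at position 4

4


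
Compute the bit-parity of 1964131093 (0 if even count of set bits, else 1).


0b1110101000100100100001100010101 has 13 ones => parity 1

1


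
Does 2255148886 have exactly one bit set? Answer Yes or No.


0b10000110011010101101011101010110. Multiple bits set => No

No


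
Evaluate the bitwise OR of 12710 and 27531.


0b11000110100110 | 0b110101110001011 = 0b111101110101111 = 31663

31663


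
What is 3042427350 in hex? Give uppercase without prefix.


3042427350 = B557C1D6 hex

B557C1D6


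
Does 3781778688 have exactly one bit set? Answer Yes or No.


0b11100001011010010101110100000000. Multiple bits set => No

No


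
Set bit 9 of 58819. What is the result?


58819 | (1 << 9) = 58819 | 512 = 59331

59331


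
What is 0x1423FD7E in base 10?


1423FD7E hex = 337902974 decimal

337902974


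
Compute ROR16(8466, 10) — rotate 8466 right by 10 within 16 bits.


Rotate 0b10000100010010 right by 10 (16-bit) = 0b100010010001000 = 17544

17544


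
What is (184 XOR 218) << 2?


Step 1: 184 ^ 218 = 98
Step 2: 98 << 2 = 392

392


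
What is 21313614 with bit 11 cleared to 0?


21313614 & ~(1 << 11) = 21311566

21311566


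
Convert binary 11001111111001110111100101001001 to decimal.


11001111111001110111100101001001 in decimal = 3488053577

3488053577


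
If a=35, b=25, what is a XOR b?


35 ^ 25 = 58

58


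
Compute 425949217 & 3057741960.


0b11001011000110111100000100001 & 0b10110110010000010111000010001000 = 0b10000010000010111000000000000 = 272723968

272723968


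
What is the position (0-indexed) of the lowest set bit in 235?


0b11101011. Lowest set bit at position 0

0


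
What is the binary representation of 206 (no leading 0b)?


206 = 11001110 in binary

11001110


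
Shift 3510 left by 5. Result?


0b110110110110 << 5 = 0b11011011011000000 = 112320

112320


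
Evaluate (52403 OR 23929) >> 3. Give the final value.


Step 1: 52403 | 23929 = 56827
Step 2: 56827 >> 3 = 7103

7103


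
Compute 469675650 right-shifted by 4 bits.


0b11011111111101010111010000010 >> 4 = 0b1101111111110101011101000 = 29354728

29354728


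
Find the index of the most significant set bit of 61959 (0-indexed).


0b1111001000000111. Highest set bit at position 15

15


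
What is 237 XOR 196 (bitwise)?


0b11101101 ^ 0b11000100 = 0b101001 = 41

41


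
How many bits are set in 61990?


0b1111001000100110 has 8 set bits

8


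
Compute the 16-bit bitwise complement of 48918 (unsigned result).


~0b1011111100010110 = 0b100000011101001 = 16617 (16-bit unsigned)

16617


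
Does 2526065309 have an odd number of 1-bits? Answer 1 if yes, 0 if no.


0b10010110100100001011001010011101 has 15 ones => parity 1

1


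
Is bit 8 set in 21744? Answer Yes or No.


0b101010011110000, bit 8 = 0. No

No


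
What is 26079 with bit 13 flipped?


26079 ^ (1 << 13) = 26079 ^ 8192 = 17887

17887


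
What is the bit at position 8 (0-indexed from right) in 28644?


0b110111111100100, position 8 = 1

1


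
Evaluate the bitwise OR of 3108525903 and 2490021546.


0b10111001010010000101011101001111 | 0b10010100011010101011011010101010 = 0b10111101011010101111011111101111 = 3177904111

3177904111


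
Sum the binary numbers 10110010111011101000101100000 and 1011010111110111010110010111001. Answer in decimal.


10110010111011101000101100000 + 1011010111110111010110010111001 = 1110001010110010111111000011001 = 1901690393

1901690393


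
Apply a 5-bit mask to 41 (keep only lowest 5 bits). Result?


41 & 31 = 9

9


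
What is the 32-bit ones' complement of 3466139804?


3466139804 ^ 4294967295 = 828827491

828827491


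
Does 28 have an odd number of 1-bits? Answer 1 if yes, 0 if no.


0b11100 has 3 ones => parity 1

1


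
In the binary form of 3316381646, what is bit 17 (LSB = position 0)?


0b11000101101010111111011111001110, position 17 = 1

1


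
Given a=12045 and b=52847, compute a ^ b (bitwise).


12045 ^ 52847 = 57698

57698


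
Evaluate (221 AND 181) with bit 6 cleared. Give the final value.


Step 1: 221 & 181 = 149
Step 2: 149 & ~(1 << 6) = 149

149


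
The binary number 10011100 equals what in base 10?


10011100 in decimal = 156

156


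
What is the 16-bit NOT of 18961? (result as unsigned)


~0b100101000010001 = 0b1011010111101110 = 46574 (16-bit unsigned)

46574


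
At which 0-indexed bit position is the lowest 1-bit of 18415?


0b100011111101111. Lowest set bit at position 0

0


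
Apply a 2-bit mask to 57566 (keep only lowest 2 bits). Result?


57566 & 3 = 2

2


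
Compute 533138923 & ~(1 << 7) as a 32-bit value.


533138923 & ~(1 << 7) = 533138795

533138795


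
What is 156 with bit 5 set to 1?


156 | (1 << 5) = 156 | 32 = 188

188


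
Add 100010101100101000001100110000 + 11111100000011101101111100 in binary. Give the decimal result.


100010101100101000001100110000 + 11111100000011101101111100 = 100110101000101011111010101100 = 648199852

648199852


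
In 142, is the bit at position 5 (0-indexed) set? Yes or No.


0b10001110, bit 5 = 0. No

No


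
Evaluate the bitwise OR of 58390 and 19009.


0b1110010000010110 | 0b100101001000001 = 0b1110111001010111 = 61015

61015


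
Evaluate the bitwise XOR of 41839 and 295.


0b1010001101101111 ^ 0b100100111 = 0b1010001001001000 = 41544

41544


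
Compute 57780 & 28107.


0b1110000110110100 & 0b110110111001011 = 0b110000110000000 = 24960

24960


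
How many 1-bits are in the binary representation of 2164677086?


0b10000001000001100101100111011110 has 14 set bits

14


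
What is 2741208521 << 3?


0b10100011011000111000010111001001 << 3 = 0b10100011011000111000010111001001000 = 21929668168

21929668168


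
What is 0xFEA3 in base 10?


FEA3 hex = 65187 decimal

65187


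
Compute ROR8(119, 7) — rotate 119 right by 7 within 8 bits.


Rotate 0b1110111 right by 7 (8-bit) = 0b11101110 = 238

238


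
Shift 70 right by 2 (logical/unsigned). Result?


0b1000110 >> 2 = 0b10001 = 17

17


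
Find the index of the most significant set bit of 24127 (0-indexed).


0b101111000111111. Highest set bit at position 14

14


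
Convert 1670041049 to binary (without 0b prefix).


1670041049 = 1100011100010101100110111011001 in binary

1100011100010101100110111011001


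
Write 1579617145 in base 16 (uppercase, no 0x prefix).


1579617145 = 5E270B79 hex

5E270B79


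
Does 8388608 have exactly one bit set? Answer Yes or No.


0b100000000000000000000000. Only one bit set => Yes

Yes


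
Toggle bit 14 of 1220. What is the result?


1220 ^ (1 << 14) = 1220 ^ 16384 = 17604

17604


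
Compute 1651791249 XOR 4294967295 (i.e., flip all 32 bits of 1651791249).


1651791249 ^ 4294967295 = 2643176046

2643176046


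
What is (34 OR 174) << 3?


Step 1: 34 | 174 = 174
Step 2: 174 << 3 = 1392

1392


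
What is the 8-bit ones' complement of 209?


209 ^ 255 = 46

46


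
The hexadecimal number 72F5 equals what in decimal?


72F5 hex = 29429 decimal

29429


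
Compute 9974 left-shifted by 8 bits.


0b10011011110110 << 8 = 0b1001101111011000000000 = 2553344

2553344


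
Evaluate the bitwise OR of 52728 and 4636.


0b1100110111111000 | 0b1001000011100 = 0b1101111111111100 = 57340

57340


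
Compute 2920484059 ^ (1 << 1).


2920484059 ^ (1 << 1) = 2920484059 ^ 2 = 2920484057

2920484057


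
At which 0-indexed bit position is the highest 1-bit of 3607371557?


0b11010111000001000001111100100101. Highest set bit at position 31

31


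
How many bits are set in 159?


0b10011111 has 6 set bits

6


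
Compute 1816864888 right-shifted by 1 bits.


0b1101100010010110010100001111000 >> 1 = 0b110110001001011001010000111100 = 908432444

908432444


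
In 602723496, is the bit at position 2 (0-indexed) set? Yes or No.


0b100011111011001101010010101000, bit 2 = 0. No

No


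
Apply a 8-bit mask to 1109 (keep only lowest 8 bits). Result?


1109 & 255 = 85

85


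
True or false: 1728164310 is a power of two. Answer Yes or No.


0b1100111000000011011000111010110. Multiple bits set => No

No


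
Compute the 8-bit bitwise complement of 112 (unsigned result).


~0b1110000 = 0b10001111 = 143 (8-bit unsigned)

143


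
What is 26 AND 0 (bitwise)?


0b11010 & 0b0 = 0b0 = 0

0


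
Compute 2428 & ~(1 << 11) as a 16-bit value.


2428 & ~(1 << 11) = 380

380


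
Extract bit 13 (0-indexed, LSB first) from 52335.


0b1100110001101111, position 13 = 0

0


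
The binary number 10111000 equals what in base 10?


10111000 in decimal = 184

184


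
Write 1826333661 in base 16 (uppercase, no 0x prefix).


1826333661 = 6CDBA3DD hex

6CDBA3DD


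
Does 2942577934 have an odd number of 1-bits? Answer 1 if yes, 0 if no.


0b10101111011001000010110100001110 has 16 ones => parity 0

0


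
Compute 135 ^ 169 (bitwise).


0b10000111 ^ 0b10101001 = 0b101110 = 46

46


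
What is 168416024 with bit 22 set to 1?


168416024 | (1 << 22) = 168416024 | 4194304 = 172610328

172610328


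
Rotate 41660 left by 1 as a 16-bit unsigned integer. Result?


Rotate 0b1010001010111100 left by 1 (16-bit) = 0b100010101111001 = 17785

17785


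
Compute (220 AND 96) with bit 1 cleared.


Step 1: 220 & 96 = 64
Step 2: 64 & ~(1 << 1) = 64

64


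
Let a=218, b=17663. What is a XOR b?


218 ^ 17663 = 17445

17445


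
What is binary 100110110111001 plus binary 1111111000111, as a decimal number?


100110110111001 + 1111111000111 = 110110110000000 = 28032

28032


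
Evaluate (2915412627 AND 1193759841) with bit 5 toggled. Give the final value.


Step 1: 2915412627 & 1193759841 = 84213761
Step 2: 84213761 ^ (1 << 5) = 84213761 ^ 32 = 84213793

84213793


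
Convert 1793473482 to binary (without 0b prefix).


1793473482 = 1101010111001100011101111001010 in binary

1101010111001100011101111001010


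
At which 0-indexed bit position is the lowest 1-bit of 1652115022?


0b1100010011110010100011001001110. Lowest set bit at position 1

1


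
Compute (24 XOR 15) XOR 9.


Step 1: 24 ^ 15 = 23
Step 2: 23 ^ 9 = 30

30


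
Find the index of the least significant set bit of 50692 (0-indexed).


0b1100011000000100. Lowest set bit at position 2

2


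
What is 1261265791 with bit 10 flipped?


1261265791 ^ (1 << 10) = 1261265791 ^ 1024 = 1261266815

1261266815


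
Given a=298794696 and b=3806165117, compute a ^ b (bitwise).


298794696 ^ 3806165117 = 4078061237

4078061237


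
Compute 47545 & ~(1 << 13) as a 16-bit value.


47545 & ~(1 << 13) = 39353

39353


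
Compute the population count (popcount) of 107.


0b1101011 has 5 set bits

5


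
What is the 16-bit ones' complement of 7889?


7889 ^ 65535 = 57646

57646


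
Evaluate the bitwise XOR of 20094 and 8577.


0b100111001111110 ^ 0b10000110000001 = 0b110111111111111 = 28671

28671


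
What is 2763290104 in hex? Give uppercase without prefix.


2763290104 = A4B475F8 hex

A4B475F8


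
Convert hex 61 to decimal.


61 hex = 97 decimal

97


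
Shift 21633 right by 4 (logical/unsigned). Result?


0b101010010000001 >> 4 = 0b10101001000 = 1352

1352


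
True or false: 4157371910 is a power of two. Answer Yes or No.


0b11110111110011000111011000000110. Multiple bits set => No

No


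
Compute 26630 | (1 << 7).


26630 | (1 << 7) = 26630 | 128 = 26758

26758


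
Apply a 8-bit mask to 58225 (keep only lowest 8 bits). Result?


58225 & 255 = 113

113


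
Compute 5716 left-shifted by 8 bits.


0b1011001010100 << 8 = 0b101100101010000000000 = 1463296

1463296


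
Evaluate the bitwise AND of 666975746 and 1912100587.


0b100111110000010011111000000010 & 0b1110001111110000101011011101011 = 0b100001110000000001011000000010 = 566236674

566236674


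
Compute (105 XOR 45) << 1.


Step 1: 105 ^ 45 = 68
Step 2: 68 << 1 = 136

136


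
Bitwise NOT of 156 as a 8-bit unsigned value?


~0b10011100 = 0b1100011 = 99 (8-bit unsigned)

99


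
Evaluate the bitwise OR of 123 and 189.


0b1111011 | 0b10111101 = 0b11111111 = 255

255
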